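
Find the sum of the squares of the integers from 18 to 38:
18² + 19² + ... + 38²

Use ∑_{k=1}^{n} k² = n(n+1)(2n+1)/6, then subtract the first 17 terms.
∑_{k=1}^{38} k² = 38×39×77/6 = 19019
∑_{k=1}^{17} k² = 17×18×35/6 = 1785
∑_{k=18}^{38} k² = 19019 - 1785 = 17234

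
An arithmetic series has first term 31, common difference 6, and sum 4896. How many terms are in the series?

Using S = n/2 × [2a + (n-1)d]
4896 = n/2 × [2(31) + (n-1)(6)]
4896 = n/2 × [62 + 6n - 6]
9792 = n × [56 + 6n]
6n² + (56)n - 9792 = 0
Discriminant: Δ = (56)² - 4(6)(-9792) = 3136 + 235008 = 238144
√Δ = 488
n = [-(56) + √Δ] / (2·6) = (-56 + 488) / 12 = 432 / 12 = 36
(The negative root is discarded since n must be a positive integer.)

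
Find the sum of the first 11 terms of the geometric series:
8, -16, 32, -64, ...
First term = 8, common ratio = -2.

Sₙ = a(1 - rⁿ) / (1 - r)
S_11 = 8(1 - (-2)^11) / (1 - (-2))
S_11 = 8(1 - (-2048)) / (3)
S_11 = 5464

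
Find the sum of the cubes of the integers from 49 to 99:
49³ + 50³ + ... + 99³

Use ∑_{k=1}^{n} k³ = [n(n+1)/2]², then subtract the first 48 terms.
∑_{k=1}^{99} k³ = [99×100/2]² = 4950² = 24502500
∑_{k=1}^{48} k³ = [48×49/2]² = 1176² = 1382976
∑_{k=49}^{99} k³ = 24502500 - 1382976 = 23119524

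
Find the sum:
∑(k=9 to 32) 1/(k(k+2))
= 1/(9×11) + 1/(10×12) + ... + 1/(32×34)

Partial fractions: 1/(k(k+2)) = (1/2)[1/k - 1/(k+2)]
Telescoping leaves the first two and last two terms:
= (1/2)[1/9 + 1/10 - 1/33 - 1/34]
= 637/8415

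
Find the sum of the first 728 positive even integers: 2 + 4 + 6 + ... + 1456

Sum of first n even numbers = n(n+1)
= 728×729
= 530712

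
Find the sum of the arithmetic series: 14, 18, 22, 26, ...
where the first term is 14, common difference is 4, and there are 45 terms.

Sₙ = n/2 × (first + last)
Last term = a + (n-1)d = 14 + (45-1)×4 = 190
S_45 = 45/2 × (14 + 190)
S_45 = 45/2 × 204 = 4590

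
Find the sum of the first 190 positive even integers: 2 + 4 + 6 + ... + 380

Sum of first n even numbers = n(n+1)
= 190×191
= 36290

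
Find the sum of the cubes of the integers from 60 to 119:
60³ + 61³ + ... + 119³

Use ∑_{k=1}^{n} k³ = [n(n+1)/2]², then subtract the first 59 terms.
∑_{k=1}^{119} k³ = [119×120/2]² = 7140² = 50979600
∑_{k=1}^{59} k³ = [59×60/2]² = 1770² = 3132900
∑_{k=60}^{119} k³ = 50979600 - 3132900 = 47846700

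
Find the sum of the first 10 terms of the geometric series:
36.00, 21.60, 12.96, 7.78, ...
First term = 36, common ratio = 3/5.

Sₙ = a(1 - rⁿ) / (1 - r)
S_10 = 36(1 - (3/5)^10) / (1 - (3/5))
S_10 = 36(1 - (59049/9765625)) / (2/5)
S_10 = 174718368/1953125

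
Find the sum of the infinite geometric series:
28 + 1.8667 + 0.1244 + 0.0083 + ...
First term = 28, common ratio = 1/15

For |r| < 1, S = a / (1 - r)
S = 28 / (1 - (1/15))
S = 28 / (14/15)
S = 30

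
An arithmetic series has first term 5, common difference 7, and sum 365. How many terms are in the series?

Using S = n/2 × [2a + (n-1)d]
365 = n/2 × [2(5) + (n-1)(7)]
365 = n/2 × [10 + 7n - 7]
730 = n × [3 + 7n]
7n² + (3)n - 730 = 0
Discriminant: Δ = (3)² - 4(7)(-730) = 9 + 20440 = 20449
√Δ = 143
n = [-(3) + √Δ] / (2·7) = (-3 + 143) / 14 = 140 / 14 = 10
(The negative root is discarded since n must be a positive integer.)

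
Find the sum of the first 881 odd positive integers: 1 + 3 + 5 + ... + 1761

Sum of first n odd numbers = n²
= 881²
= 776161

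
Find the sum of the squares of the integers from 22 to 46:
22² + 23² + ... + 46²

Use ∑_{k=1}^{n} k² = n(n+1)(2n+1)/6, then subtract the first 21 terms.
∑_{k=1}^{46} k² = 46×47×93/6 = 33511
∑_{k=1}^{21} k² = 21×22×43/6 = 3311
∑_{k=22}^{46} k² = 33511 - 3311 = 30200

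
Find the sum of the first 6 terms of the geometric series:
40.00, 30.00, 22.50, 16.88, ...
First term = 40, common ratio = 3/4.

Sₙ = a(1 - rⁿ) / (1 - r)
S_6 = 40(1 - (3/4)^6) / (1 - (3/4))
S_6 = 40(1 - (729/4096)) / (1/4)
S_6 = 16835/128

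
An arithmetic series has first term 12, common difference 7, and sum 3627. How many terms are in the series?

Using S = n/2 × [2a + (n-1)d]
3627 = n/2 × [2(12) + (n-1)(7)]
3627 = n/2 × [24 + 7n - 7]
7254 = n × [17 + 7n]
7n² + (17)n - 7254 = 0
Discriminant: Δ = (17)² - 4(7)(-7254) = 289 + 203112 = 203401
√Δ = 451
n = [-(17) + √Δ] / (2·7) = (-17 + 451) / 14 = 434 / 14 = 31
(The negative root is discarded since n must be a positive integer.)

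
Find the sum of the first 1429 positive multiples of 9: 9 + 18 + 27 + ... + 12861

Factor out 9: = 9(1 + 2 + ... + 1429) = 9 × n(n+1)/2
= 9 × 1429×1430/2
= 9 × 1021735
= 9195615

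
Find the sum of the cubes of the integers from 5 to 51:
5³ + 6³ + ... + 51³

Use ∑_{k=1}^{n} k³ = [n(n+1)/2]², then subtract the first 4 terms.
∑_{k=1}^{51} k³ = [51×52/2]² = 1326² = 1758276
∑_{k=1}^{4} k³ = [4×5/2]² = 10² = 100
∑_{k=5}^{51} k³ = 1758276 - 100 = 1758176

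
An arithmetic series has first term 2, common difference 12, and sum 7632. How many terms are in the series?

Using S = n/2 × [2a + (n-1)d]
7632 = n/2 × [2(2) + (n-1)(12)]
7632 = n/2 × [4 + 12n - 12]
15264 = n × [-8 + 12n]
12n² + (-8)n - 15264 = 0
Discriminant: Δ = (-8)² - 4(12)(-15264) = 64 + 732672 = 732736
√Δ = 856
n = [-(-8) + √Δ] / (2·12) = (8 + 856) / 24 = 864 / 24 = 36
(The negative root is discarded since n must be a positive integer.)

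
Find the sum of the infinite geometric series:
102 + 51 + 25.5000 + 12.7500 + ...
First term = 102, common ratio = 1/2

For |r| < 1, S = a / (1 - r)
S = 102 / (1 - (1/2))
S = 102 / (1/2)
S = 204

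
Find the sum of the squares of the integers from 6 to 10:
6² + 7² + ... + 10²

Use ∑_{k=1}^{n} k² = n(n+1)(2n+1)/6, then subtract the first 5 terms.
∑_{k=1}^{10} k² = 10×11×21/6 = 385
∑_{k=1}^{5} k² = 5×6×11/6 = 55
∑_{k=6}^{10} k² = 385 - 55 = 330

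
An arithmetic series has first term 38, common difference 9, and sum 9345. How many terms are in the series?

Using S = n/2 × [2a + (n-1)d]
9345 = n/2 × [2(38) + (n-1)(9)]
9345 = n/2 × [76 + 9n - 9]
18690 = n × [67 + 9n]
9n² + (67)n - 18690 = 0
Discriminant: Δ = (67)² - 4(9)(-18690) = 4489 + 672840 = 677329
√Δ = 823
n = [-(67) + √Δ] / (2·9) = (-67 + 823) / 18 = 756 / 18 = 42
(The negative root is discarded since n must be a positive integer.)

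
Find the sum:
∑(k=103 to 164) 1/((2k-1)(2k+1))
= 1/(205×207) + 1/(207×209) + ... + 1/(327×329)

Partial fractions: 1/((2k-1)(2k+1)) = (1/2)[1/(2k-1) - 1/(2k+1)]
The series telescopes:
= (1/2)[1/205 - 1/329]
= 62/67445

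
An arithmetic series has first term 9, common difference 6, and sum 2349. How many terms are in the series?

Using S = n/2 × [2a + (n-1)d]
2349 = n/2 × [2(9) + (n-1)(6)]
2349 = n/2 × [18 + 6n - 6]
4698 = n × [12 + 6n]
6n² + (12)n - 4698 = 0
Discriminant: Δ = (12)² - 4(6)(-4698) = 144 + 112752 = 112896
√Δ = 336
n = [-(12) + √Δ] / (2·6) = (-12 + 336) / 12 = 324 / 12 = 27
(The negative root is discarded since n must be a positive integer.)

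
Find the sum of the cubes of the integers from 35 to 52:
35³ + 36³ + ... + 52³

Use ∑_{k=1}^{n} k³ = [n(n+1)/2]², then subtract the first 34 terms.
∑_{k=1}^{52} k³ = [52×53/2]² = 1378² = 1898884
∑_{k=1}^{34} k³ = [34×35/2]² = 595² = 354025
∑_{k=35}^{52} k³ = 1898884 - 354025 = 1544859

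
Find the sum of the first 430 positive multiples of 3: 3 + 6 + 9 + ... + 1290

Factor out 3: = 3(1 + 2 + ... + 430) = 3 × n(n+1)/2
= 3 × 430×431/2
= 3 × 92665
= 277995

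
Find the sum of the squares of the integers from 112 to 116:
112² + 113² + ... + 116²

Use ∑_{k=1}^{n} k² = n(n+1)(2n+1)/6, then subtract the first 111 terms.
∑_{k=1}^{116} k² = 116×117×233/6 = 527046
∑_{k=1}^{111} k² = 111×112×223/6 = 462056
∑_{k=112}^{116} k² = 527046 - 462056 = 64990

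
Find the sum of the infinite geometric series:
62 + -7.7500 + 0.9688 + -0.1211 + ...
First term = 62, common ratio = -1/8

For |r| < 1, S = a / (1 - r)
S = 62 / (1 - (-1/8))
S = 62 / (9/8)
S = 496/9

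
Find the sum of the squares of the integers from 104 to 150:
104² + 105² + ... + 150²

Use ∑_{k=1}^{n} k² = n(n+1)(2n+1)/6, then subtract the first 103 terms.
∑_{k=1}^{150} k² = 150×151×301/6 = 1136275
∑_{k=1}^{103} k² = 103×104×207/6 = 369564
∑_{k=104}^{150} k² = 1136275 - 369564 = 766711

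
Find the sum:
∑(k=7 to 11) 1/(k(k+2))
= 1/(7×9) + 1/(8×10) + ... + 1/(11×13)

Partial fractions: 1/(k(k+2)) = (1/2)[1/k - 1/(k+2)]
Telescoping leaves the first two and last two terms:
= (1/2)[1/7 + 1/8 - 1/12 - 1/13]
= 235/4368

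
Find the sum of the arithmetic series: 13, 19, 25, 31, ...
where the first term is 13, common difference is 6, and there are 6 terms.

Sₙ = n/2 × (first + last)
Last term = a + (n-1)d = 13 + (6-1)×6 = 43
S_6 = 6/2 × (13 + 43)
S_6 = 6/2 × 56 = 168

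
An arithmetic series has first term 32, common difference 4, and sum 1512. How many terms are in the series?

Using S = n/2 × [2a + (n-1)d]
1512 = n/2 × [2(32) + (n-1)(4)]
1512 = n/2 × [64 + 4n - 4]
3024 = n × [60 + 4n]
4n² + (60)n - 3024 = 0
Discriminant: Δ = (60)² - 4(4)(-3024) = 3600 + 48384 = 51984
√Δ = 228
n = [-(60) + √Δ] / (2·4) = (-60 + 228) / 8 = 168 / 8 = 21
(The negative root is discarded since n must be a positive integer.)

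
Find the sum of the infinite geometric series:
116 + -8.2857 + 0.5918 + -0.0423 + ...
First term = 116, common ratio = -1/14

For |r| < 1, S = a / (1 - r)
S = 116 / (1 - (-1/14))
S = 116 / (15/14)
S = 1624/15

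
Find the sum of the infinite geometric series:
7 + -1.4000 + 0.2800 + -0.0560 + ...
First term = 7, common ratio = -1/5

For |r| < 1, S = a / (1 - r)
S = 7 / (1 - (-1/5))
S = 7 / (6/5)
S = 35/6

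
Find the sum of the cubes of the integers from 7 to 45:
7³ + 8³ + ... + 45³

Use ∑_{k=1}^{n} k³ = [n(n+1)/2]², then subtract the first 6 terms.
∑_{k=1}^{45} k³ = [45×46/2]² = 1035² = 1071225
∑_{k=1}^{6} k³ = [6×7/2]² = 21² = 441
∑_{k=7}^{45} k³ = 1071225 - 441 = 1070784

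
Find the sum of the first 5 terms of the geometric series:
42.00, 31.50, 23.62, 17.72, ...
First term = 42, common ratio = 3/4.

Sₙ = a(1 - rⁿ) / (1 - r)
S_5 = 42(1 - (3/4)^5) / (1 - (3/4))
S_5 = 42(1 - (243/1024)) / (1/4)
S_5 = 16401/128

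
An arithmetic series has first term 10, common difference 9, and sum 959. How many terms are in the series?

Using S = n/2 × [2a + (n-1)d]
959 = n/2 × [2(10) + (n-1)(9)]
959 = n/2 × [20 + 9n - 9]
1918 = n × [11 + 9n]
9n² + (11)n - 1918 = 0
Discriminant: Δ = (11)² - 4(9)(-1918) = 121 + 69048 = 69169
√Δ = 263
n = [-(11) + √Δ] / (2·9) = (-11 + 263) / 18 = 252 / 18 = 14
(The negative root is discarded since n must be a positive integer.)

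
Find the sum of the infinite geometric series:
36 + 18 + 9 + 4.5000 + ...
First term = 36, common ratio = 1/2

For |r| < 1, S = a / (1 - r)
S = 36 / (1 - (1/2))
S = 36 / (1/2)
S = 72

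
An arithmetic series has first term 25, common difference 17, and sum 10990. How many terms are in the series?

Using S = n/2 × [2a + (n-1)d]
10990 = n/2 × [2(25) + (n-1)(17)]
10990 = n/2 × [50 + 17n - 17]
21980 = n × [33 + 17n]
17n² + (33)n - 21980 = 0
Discriminant: Δ = (33)² - 4(17)(-21980) = 1089 + 1494640 = 1495729
√Δ = 1223
n = [-(33) + √Δ] / (2·17) = (-33 + 1223) / 34 = 1190 / 34 = 35
(The negative root is discarded since n must be a positive integer.)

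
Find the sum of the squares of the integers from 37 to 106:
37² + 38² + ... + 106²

Use ∑_{k=1}^{n} k² = n(n+1)(2n+1)/6, then subtract the first 36 terms.
∑_{k=1}^{106} k² = 106×107×213/6 = 402641
∑_{k=1}^{36} k² = 36×37×73/6 = 16206
∑_{k=37}^{106} k² = 402641 - 16206 = 386435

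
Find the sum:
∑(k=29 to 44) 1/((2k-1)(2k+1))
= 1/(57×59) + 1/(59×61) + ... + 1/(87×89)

Partial fractions: 1/((2k-1)(2k+1)) = (1/2)[1/(2k-1) - 1/(2k+1)]
The series telescopes:
= (1/2)[1/57 - 1/89]
= 16/5073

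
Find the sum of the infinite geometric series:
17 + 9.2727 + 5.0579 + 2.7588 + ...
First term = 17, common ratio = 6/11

For |r| < 1, S = a / (1 - r)
S = 17 / (1 - (6/11))
S = 17 / (5/11)
S = 187/5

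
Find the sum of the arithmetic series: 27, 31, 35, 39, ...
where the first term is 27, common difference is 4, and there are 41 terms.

Sₙ = n/2 × (first + last)
Last term = a + (n-1)d = 27 + (41-1)×4 = 187
S_41 = 41/2 × (27 + 187)
S_41 = 41/2 × 214 = 4387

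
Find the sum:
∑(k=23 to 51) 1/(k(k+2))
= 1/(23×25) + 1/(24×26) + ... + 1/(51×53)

Partial fractions: 1/(k(k+2)) = (1/2)[1/k - 1/(k+2)]
Telescoping leaves the first two and last two terms:
= (1/2)[1/23 + 1/24 - 1/52 - 1/53]
= 17893/760656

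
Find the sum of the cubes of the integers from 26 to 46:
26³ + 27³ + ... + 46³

Use ∑_{k=1}^{n} k³ = [n(n+1)/2]², then subtract the first 25 terms.
∑_{k=1}^{46} k³ = [46×47/2]² = 1081² = 1168561
∑_{k=1}^{25} k³ = [25×26/2]² = 325² = 105625
∑_{k=26}^{46} k³ = 1168561 - 105625 = 1062936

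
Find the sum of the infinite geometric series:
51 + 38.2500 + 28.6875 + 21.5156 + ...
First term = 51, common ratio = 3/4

For |r| < 1, S = a / (1 - r)
S = 51 / (1 - (3/4))
S = 51 / (1/4)
S = 204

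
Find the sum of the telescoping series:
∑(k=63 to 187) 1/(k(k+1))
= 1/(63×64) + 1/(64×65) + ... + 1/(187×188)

Partial fractions: 1/(k(k+1)) = 1/k - 1/(k+1)
The series telescopes:
= (1/63 - 1/64) + (1/64 - 1/65) + ... + (1/187 - 1/188)
= 1/63 - 1/188
= 125/11844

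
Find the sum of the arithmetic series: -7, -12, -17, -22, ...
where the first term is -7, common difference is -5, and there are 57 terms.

Sₙ = n/2 × (first + last)
Last term = a + (n-1)d = -7 + (57-1)×(-5) = -287
S_57 = 57/2 × (-7 + (-287))
S_57 = 57/2 × (-294) = -8379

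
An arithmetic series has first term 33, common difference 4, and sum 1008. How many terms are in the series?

Using S = n/2 × [2a + (n-1)d]
1008 = n/2 × [2(33) + (n-1)(4)]
1008 = n/2 × [66 + 4n - 4]
2016 = n × [62 + 4n]
4n² + (62)n - 2016 = 0
Discriminant: Δ = (62)² - 4(4)(-2016) = 3844 + 32256 = 36100
√Δ = 190
n = [-(62) + √Δ] / (2·4) = (-62 + 190) / 8 = 128 / 8 = 16
(The negative root is discarded since n must be a positive integer.)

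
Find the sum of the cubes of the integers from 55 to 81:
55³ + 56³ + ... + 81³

Use ∑_{k=1}^{n} k³ = [n(n+1)/2]², then subtract the first 54 terms.
∑_{k=1}^{81} k³ = [81×82/2]² = 3321² = 11029041
∑_{k=1}^{54} k³ = [54×55/2]² = 1485² = 2205225
∑_{k=55}^{81} k³ = 11029041 - 2205225 = 8823816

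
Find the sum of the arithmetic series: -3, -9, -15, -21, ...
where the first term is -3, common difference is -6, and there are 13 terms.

Sₙ = n/2 × (first + last)
Last term = a + (n-1)d = -3 + (13-1)×(-6) = -75
S_13 = 13/2 × (-3 + (-75))
S_13 = 13/2 × (-78) = -507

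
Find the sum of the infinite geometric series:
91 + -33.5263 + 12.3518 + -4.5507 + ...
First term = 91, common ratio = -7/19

For |r| < 1, S = a / (1 - r)
S = 91 / (1 - (-7/19))
S = 91 / (26/19)
S = 133/2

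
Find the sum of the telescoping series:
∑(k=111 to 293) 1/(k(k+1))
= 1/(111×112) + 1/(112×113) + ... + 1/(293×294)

Partial fractions: 1/(k(k+1)) = 1/k - 1/(k+1)
The series telescopes:
= (1/111 - 1/112) + (1/112 - 1/113) + ... + (1/293 - 1/294)
= 1/111 - 1/294
= 61/10878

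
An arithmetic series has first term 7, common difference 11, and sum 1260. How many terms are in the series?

Using S = n/2 × [2a + (n-1)d]
1260 = n/2 × [2(7) + (n-1)(11)]
1260 = n/2 × [14 + 11n - 11]
2520 = n × [3 + 11n]
11n² + (3)n - 2520 = 0
Discriminant: Δ = (3)² - 4(11)(-2520) = 9 + 110880 = 110889
√Δ = 333
n = [-(3) + √Δ] / (2·11) = (-3 + 333) / 22 = 330 / 22 = 15
(The negative root is discarded since n must be a positive integer.)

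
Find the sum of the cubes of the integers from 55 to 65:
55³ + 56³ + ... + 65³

Use ∑_{k=1}^{n} k³ = [n(n+1)/2]², then subtract the first 54 terms.
∑_{k=1}^{65} k³ = [65×66/2]² = 2145² = 4601025
∑_{k=1}^{54} k³ = [54×55/2]² = 1485² = 2205225
∑_{k=55}^{65} k³ = 4601025 - 2205225 = 2395800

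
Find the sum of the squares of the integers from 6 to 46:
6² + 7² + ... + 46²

Use ∑_{k=1}^{n} k² = n(n+1)(2n+1)/6, then subtract the first 5 terms.
∑_{k=1}^{46} k² = 46×47×93/6 = 33511
∑_{k=1}^{5} k² = 5×6×11/6 = 55
∑_{k=6}^{46} k² = 33511 - 55 = 33456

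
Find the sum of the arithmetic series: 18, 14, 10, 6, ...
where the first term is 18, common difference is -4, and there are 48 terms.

Sₙ = n/2 × (first + last)
Last term = a + (n-1)d = 18 + (48-1)×(-4) = -170
S_48 = 48/2 × (18 + (-170))
S_48 = 48/2 × (-152) = -3648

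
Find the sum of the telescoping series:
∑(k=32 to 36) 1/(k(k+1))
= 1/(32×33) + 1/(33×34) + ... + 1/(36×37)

Partial fractions: 1/(k(k+1)) = 1/k - 1/(k+1)
The series telescopes:
= (1/32 - 1/33) + (1/33 - 1/34) + ... + (1/36 - 1/37)
= 1/32 - 1/37
= 5/1184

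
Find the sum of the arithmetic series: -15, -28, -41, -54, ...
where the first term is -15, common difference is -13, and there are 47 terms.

Sₙ = n/2 × (first + last)
Last term = a + (n-1)d = -15 + (47-1)×(-13) = -613
S_47 = 47/2 × (-15 + (-613))
S_47 = 47/2 × (-628) = -14758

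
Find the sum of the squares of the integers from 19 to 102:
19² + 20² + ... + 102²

Use ∑_{k=1}^{n} k² = n(n+1)(2n+1)/6, then subtract the first 18 terms.
∑_{k=1}^{102} k² = 102×103×205/6 = 358955
∑_{k=1}^{18} k² = 18×19×37/6 = 2109
∑_{k=19}^{102} k² = 358955 - 2109 = 356846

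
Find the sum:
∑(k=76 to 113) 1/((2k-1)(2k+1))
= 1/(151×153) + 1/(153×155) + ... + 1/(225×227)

Partial fractions: 1/((2k-1)(2k+1)) = (1/2)[1/(2k-1) - 1/(2k+1)]
The series telescopes:
= (1/2)[1/151 - 1/227]
= 38/34277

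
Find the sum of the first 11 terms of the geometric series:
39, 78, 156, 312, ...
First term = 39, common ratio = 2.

Sₙ = a(1 - rⁿ) / (1 - r)
S_11 = 39(1 - 2^11) / (1 - 2)
S_11 = 39(1 - 2048) / (-1)
S_11 = 79833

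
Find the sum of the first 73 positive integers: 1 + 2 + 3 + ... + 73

Formula: ∑k = n(n+1)/2
= 73×74/2
= 5402/2
= 2701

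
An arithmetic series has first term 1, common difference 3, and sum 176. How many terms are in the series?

Using S = n/2 × [2a + (n-1)d]
176 = n/2 × [2(1) + (n-1)(3)]
176 = n/2 × [2 + 3n - 3]
352 = n × [-1 + 3n]
3n² + (-1)n - 352 = 0
Discriminant: Δ = (-1)² - 4(3)(-352) = 1 + 4224 = 4225
√Δ = 65
n = [-(-1) + √Δ] / (2·3) = (1 + 65) / 6 = 66 / 6 = 11
(The negative root is discarded since n must be a positive integer.)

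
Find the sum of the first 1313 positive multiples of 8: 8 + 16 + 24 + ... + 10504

Factor out 8: = 8(1 + 2 + ... + 1313) = 8 × n(n+1)/2
= 8 × 1313×1314/2
= 8 × 862641
= 6901128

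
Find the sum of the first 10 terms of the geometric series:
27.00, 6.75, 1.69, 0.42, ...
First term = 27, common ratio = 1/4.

Sₙ = a(1 - rⁿ) / (1 - r)
S_10 = 27(1 - (1/4)^10) / (1 - (1/4))
S_10 = 27(1 - (1/1048576)) / (3/4)
S_10 = 9437175/262144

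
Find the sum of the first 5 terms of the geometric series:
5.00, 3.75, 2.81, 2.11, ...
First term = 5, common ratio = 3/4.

Sₙ = a(1 - rⁿ) / (1 - r)
S_5 = 5(1 - (3/4)^5) / (1 - (3/4))
S_5 = 5(1 - (243/1024)) / (1/4)
S_5 = 3905/256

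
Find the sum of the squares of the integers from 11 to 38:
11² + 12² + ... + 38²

Use ∑_{k=1}^{n} k² = n(n+1)(2n+1)/6, then subtract the first 10 terms.
∑_{k=1}^{38} k² = 38×39×77/6 = 19019
∑_{k=1}^{10} k² = 10×11×21/6 = 385
∑_{k=11}^{38} k² = 19019 - 385 = 18634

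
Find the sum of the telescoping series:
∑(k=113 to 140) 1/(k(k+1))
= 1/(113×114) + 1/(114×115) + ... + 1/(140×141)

Partial fractions: 1/(k(k+1)) = 1/k - 1/(k+1)
The series telescopes:
= (1/113 - 1/114) + (1/114 - 1/115) + ... + (1/140 - 1/141)
= 1/113 - 1/141
= 28/15933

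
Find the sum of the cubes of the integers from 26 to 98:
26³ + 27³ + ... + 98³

Use ∑_{k=1}^{n} k³ = [n(n+1)/2]², then subtract the first 25 terms.
∑_{k=1}^{98} k³ = [98×99/2]² = 4851² = 23532201
∑_{k=1}^{25} k³ = [25×26/2]² = 325² = 105625
∑_{k=26}^{98} k³ = 23532201 - 105625 = 23426576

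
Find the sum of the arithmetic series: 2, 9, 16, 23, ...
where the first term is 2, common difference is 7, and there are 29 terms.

Sₙ = n/2 × (first + last)
Last term = a + (n-1)d = 2 + (29-1)×7 = 198
S_29 = 29/2 × (2 + 198)
S_29 = 29/2 × 200 = 2900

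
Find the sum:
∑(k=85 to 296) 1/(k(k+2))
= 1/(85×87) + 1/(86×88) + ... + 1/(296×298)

Partial fractions: 1/(k(k+2)) = (1/2)[1/k - 1/(k+2)]
Telescoping leaves the first two and last two terms:
= (1/2)[1/85 + 1/86 - 1/297 - 1/298]
= 2696269/323489430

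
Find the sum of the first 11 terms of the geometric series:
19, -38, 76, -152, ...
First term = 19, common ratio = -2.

Sₙ = a(1 - rⁿ) / (1 - r)
S_11 = 19(1 - (-2)^11) / (1 - (-2))
S_11 = 19(1 - (-2048)) / (3)
S_11 = 12977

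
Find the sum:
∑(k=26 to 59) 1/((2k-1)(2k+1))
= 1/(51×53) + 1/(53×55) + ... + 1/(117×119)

Partial fractions: 1/((2k-1)(2k+1)) = (1/2)[1/(2k-1) - 1/(2k+1)]
The series telescopes:
= (1/2)[1/51 - 1/119]
= 2/357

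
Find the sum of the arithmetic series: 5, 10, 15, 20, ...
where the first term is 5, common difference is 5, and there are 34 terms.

Sₙ = n/2 × (first + last)
Last term = a + (n-1)d = 5 + (34-1)×5 = 170
S_34 = 34/2 × (5 + 170)
S_34 = 34/2 × 175 = 2975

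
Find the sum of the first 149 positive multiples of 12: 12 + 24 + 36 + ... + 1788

Factor out 12: = 12(1 + 2 + ... + 149) = 12 × n(n+1)/2
= 12 × 149×150/2
= 12 × 11175
= 134100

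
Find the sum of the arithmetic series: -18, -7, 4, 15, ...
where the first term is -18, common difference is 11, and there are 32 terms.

Sₙ = n/2 × (first + last)
Last term = a + (n-1)d = -18 + (32-1)×11 = 323
S_32 = 32/2 × (-18 + 323)
S_32 = 32/2 × 305 = 4880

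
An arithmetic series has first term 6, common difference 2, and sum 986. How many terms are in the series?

Using S = n/2 × [2a + (n-1)d]
986 = n/2 × [2(6) + (n-1)(2)]
986 = n/2 × [12 + 2n - 2]
1972 = n × [10 + 2n]
2n² + (10)n - 1972 = 0
Discriminant: Δ = (10)² - 4(2)(-1972) = 100 + 15776 = 15876
√Δ = 126
n = [-(10) + √Δ] / (2·2) = (-10 + 126) / 4 = 116 / 4 = 29
(The negative root is discarded since n must be a positive integer.)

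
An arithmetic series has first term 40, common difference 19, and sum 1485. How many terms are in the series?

Using S = n/2 × [2a + (n-1)d]
1485 = n/2 × [2(40) + (n-1)(19)]
1485 = n/2 × [80 + 19n - 19]
2970 = n × [61 + 19n]
19n² + (61)n - 2970 = 0
Discriminant: Δ = (61)² - 4(19)(-2970) = 3721 + 225720 = 229441
√Δ = 479
n = [-(61) + √Δ] / (2·19) = (-61 + 479) / 38 = 418 / 38 = 11
(The negative root is discarded since n must be a positive integer.)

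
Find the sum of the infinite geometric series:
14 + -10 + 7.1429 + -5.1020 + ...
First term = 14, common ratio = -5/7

For |r| < 1, S = a / (1 - r)
S = 14 / (1 - (-5/7))
S = 14 / (12/7)
S = 49/6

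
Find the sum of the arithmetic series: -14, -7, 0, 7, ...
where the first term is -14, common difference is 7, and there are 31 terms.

Sₙ = n/2 × (first + last)
Last term = a + (n-1)d = -14 + (31-1)×7 = 196
S_31 = 31/2 × (-14 + 196)
S_31 = 31/2 × 182 = 2821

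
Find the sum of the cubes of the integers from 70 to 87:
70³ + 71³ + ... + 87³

Use ∑_{k=1}^{n} k³ = [n(n+1)/2]², then subtract the first 69 terms.
∑_{k=1}^{87} k³ = [87×88/2]² = 3828² = 14653584
∑_{k=1}^{69} k³ = [69×70/2]² = 2415² = 5832225
∑_{k=70}^{87} k³ = 14653584 - 5832225 = 8821359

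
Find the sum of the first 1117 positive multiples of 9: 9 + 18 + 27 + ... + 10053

Factor out 9: = 9(1 + 2 + ... + 1117) = 9 × n(n+1)/2
= 9 × 1117×1118/2
= 9 × 624403
= 5619627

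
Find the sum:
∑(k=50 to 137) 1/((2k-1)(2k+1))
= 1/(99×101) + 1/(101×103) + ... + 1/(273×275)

Partial fractions: 1/((2k-1)(2k+1)) = (1/2)[1/(2k-1) - 1/(2k+1)]
The series telescopes:
= (1/2)[1/99 - 1/275]
= 8/2475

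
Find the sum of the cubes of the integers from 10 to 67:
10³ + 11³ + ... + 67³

Use ∑_{k=1}^{n} k³ = [n(n+1)/2]², then subtract the first 9 terms.
∑_{k=1}^{67} k³ = [67×68/2]² = 2278² = 5189284
∑_{k=1}^{9} k³ = [9×10/2]² = 45² = 2025
∑_{k=10}^{67} k³ = 5189284 - 2025 = 5187259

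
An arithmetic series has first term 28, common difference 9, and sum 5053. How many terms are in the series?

Using S = n/2 × [2a + (n-1)d]
5053 = n/2 × [2(28) + (n-1)(9)]
5053 = n/2 × [56 + 9n - 9]
10106 = n × [47 + 9n]
9n² + (47)n - 10106 = 0
Discriminant: Δ = (47)² - 4(9)(-10106) = 2209 + 363816 = 366025
√Δ = 605
n = [-(47) + √Δ] / (2·9) = (-47 + 605) / 18 = 558 / 18 = 31
(The negative root is discarded since n must be a positive integer.)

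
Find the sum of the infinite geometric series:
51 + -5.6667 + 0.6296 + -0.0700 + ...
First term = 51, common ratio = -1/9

For |r| < 1, S = a / (1 - r)
S = 51 / (1 - (-1/9))
S = 51 / (10/9)
S = 459/10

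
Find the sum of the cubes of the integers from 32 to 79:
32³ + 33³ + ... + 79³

Use ∑_{k=1}^{n} k³ = [n(n+1)/2]², then subtract the first 31 terms.
∑_{k=1}^{79} k³ = [79×80/2]² = 3160² = 9985600
∑_{k=1}^{31} k³ = [31×32/2]² = 496² = 246016
∑_{k=32}^{79} k³ = 9985600 - 246016 = 9739584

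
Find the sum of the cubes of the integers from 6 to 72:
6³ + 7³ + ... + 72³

Use ∑_{k=1}^{n} k³ = [n(n+1)/2]², then subtract the first 5 terms.
∑_{k=1}^{72} k³ = [72×73/2]² = 2628² = 6906384
∑_{k=1}^{5} k³ = [5×6/2]² = 15² = 225
∑_{k=6}^{72} k³ = 6906384 - 225 = 6906159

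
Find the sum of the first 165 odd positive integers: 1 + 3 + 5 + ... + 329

Sum of first n odd numbers = n²
= 165²
= 27225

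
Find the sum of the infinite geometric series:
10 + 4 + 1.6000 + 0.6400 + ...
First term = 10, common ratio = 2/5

For |r| < 1, S = a / (1 - r)
S = 10 / (1 - (2/5))
S = 10 / (3/5)
S = 50/3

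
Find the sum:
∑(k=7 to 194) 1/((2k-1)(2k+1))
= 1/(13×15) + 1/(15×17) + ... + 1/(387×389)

Partial fractions: 1/((2k-1)(2k+1)) = (1/2)[1/(2k-1) - 1/(2k+1)]
The series telescopes:
= (1/2)[1/13 - 1/389]
= 188/5057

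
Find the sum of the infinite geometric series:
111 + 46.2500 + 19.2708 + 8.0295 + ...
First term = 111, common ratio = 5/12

For |r| < 1, S = a / (1 - r)
S = 111 / (1 - (5/12))
S = 111 / (7/12)
S = 1332/7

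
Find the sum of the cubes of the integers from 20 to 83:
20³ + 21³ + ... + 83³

Use ∑_{k=1}^{n} k³ = [n(n+1)/2]², then subtract the first 19 terms.
∑_{k=1}^{83} k³ = [83×84/2]² = 3486² = 12152196
∑_{k=1}^{19} k³ = [19×20/2]² = 190² = 36100
∑_{k=20}^{83} k³ = 12152196 - 36100 = 12116096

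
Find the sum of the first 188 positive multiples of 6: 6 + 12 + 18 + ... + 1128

Factor out 6: = 6(1 + 2 + ... + 188) = 6 × n(n+1)/2
= 6 × 188×189/2
= 6 × 17766
= 106596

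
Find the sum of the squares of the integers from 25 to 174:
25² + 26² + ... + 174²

Use ∑_{k=1}^{n} k² = n(n+1)(2n+1)/6, then subtract the first 24 terms.
∑_{k=1}^{174} k² = 174×175×349/6 = 1771175
∑_{k=1}^{24} k² = 24×25×49/6 = 4900
∑_{k=25}^{174} k² = 1771175 - 4900 = 1766275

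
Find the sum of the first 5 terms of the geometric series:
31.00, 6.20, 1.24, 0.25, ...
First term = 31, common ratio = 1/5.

Sₙ = a(1 - rⁿ) / (1 - r)
S_5 = 31(1 - (1/5)^5) / (1 - (1/5))
S_5 = 31(1 - (1/3125)) / (4/5)
S_5 = 24211/625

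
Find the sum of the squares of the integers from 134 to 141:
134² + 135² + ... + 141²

Use ∑_{k=1}^{n} k² = n(n+1)(2n+1)/6, then subtract the first 133 terms.
∑_{k=1}^{141} k² = 141×142×283/6 = 944371
∑_{k=1}^{133} k² = 133×134×267/6 = 793079
∑_{k=134}^{141} k² = 944371 - 793079 = 151292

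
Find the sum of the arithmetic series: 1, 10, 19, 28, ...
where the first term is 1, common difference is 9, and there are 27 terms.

Sₙ = n/2 × (first + last)
Last term = a + (n-1)d = 1 + (27-1)×9 = 235
S_27 = 27/2 × (1 + 235)
S_27 = 27/2 × 236 = 3186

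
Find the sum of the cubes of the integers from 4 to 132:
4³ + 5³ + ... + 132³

Use ∑_{k=1}^{n} k³ = [n(n+1)/2]², then subtract the first 3 terms.
∑_{k=1}^{132} k³ = [132×133/2]² = 8778² = 77053284
∑_{k=1}^{3} k³ = [3×4/2]² = 6² = 36
∑_{k=4}^{132} k³ = 77053284 - 36 = 77053248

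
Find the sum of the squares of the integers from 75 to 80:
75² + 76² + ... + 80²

Use ∑_{k=1}^{n} k² = n(n+1)(2n+1)/6, then subtract the first 74 terms.
∑_{k=1}^{80} k² = 80×81×161/6 = 173880
∑_{k=1}^{74} k² = 74×75×149/6 = 137825
∑_{k=75}^{80} k² = 173880 - 137825 = 36055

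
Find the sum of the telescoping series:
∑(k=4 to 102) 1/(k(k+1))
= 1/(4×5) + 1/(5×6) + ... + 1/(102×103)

Partial fractions: 1/(k(k+1)) = 1/k - 1/(k+1)
The series telescopes:
= (1/4 - 1/5) + (1/5 - 1/6) + ... + (1/102 - 1/103)
= 1/4 - 1/103
= 99/412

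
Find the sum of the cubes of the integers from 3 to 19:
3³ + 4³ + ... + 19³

Use ∑_{k=1}^{n} k³ = [n(n+1)/2]², then subtract the first 2 terms.
∑_{k=1}^{19} k³ = [19×20/2]² = 190² = 36100
∑_{k=1}^{2} k³ = [2×3/2]² = 3² = 9
∑_{k=3}^{19} k³ = 36100 - 9 = 36091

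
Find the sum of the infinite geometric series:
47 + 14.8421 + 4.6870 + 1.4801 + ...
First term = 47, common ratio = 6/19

For |r| < 1, S = a / (1 - r)
S = 47 / (1 - (6/19))
S = 47 / (13/19)
S = 893/13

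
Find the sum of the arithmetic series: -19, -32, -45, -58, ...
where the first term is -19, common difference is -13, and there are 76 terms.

Sₙ = n/2 × (first + last)
Last term = a + (n-1)d = -19 + (76-1)×(-13) = -994
S_76 = 76/2 × (-19 + (-994))
S_76 = 76/2 × (-1013) = -38494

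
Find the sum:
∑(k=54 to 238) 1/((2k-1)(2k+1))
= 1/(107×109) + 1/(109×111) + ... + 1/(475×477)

Partial fractions: 1/((2k-1)(2k+1)) = (1/2)[1/(2k-1) - 1/(2k+1)]
The series telescopes:
= (1/2)[1/107 - 1/477]
= 185/51039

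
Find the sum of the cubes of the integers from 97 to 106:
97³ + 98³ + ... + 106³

Use ∑_{k=1}^{n} k³ = [n(n+1)/2]², then subtract the first 96 terms.
∑_{k=1}^{106} k³ = [106×107/2]² = 5671² = 32160241
∑_{k=1}^{96} k³ = [96×97/2]² = 4656² = 21678336
∑_{k=97}^{106} k³ = 32160241 - 21678336 = 10481905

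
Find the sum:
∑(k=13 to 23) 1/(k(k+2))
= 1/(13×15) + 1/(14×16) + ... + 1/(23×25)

Partial fractions: 1/(k(k+2)) = (1/2)[1/k - 1/(k+2)]
Telescoping leaves the first two and last two terms:
= (1/2)[1/13 + 1/14 - 1/24 - 1/25]
= 3641/109200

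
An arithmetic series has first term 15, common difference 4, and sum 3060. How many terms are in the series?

Using S = n/2 × [2a + (n-1)d]
3060 = n/2 × [2(15) + (n-1)(4)]
3060 = n/2 × [30 + 4n - 4]
6120 = n × [26 + 4n]
4n² + (26)n - 6120 = 0
Discriminant: Δ = (26)² - 4(4)(-6120) = 676 + 97920 = 98596
√Δ = 314
n = [-(26) + √Δ] / (2·4) = (-26 + 314) / 8 = 288 / 8 = 36
(The negative root is discarded since n must be a positive integer.)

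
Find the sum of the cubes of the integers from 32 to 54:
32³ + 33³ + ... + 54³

Use ∑_{k=1}^{n} k³ = [n(n+1)/2]², then subtract the first 31 terms.
∑_{k=1}^{54} k³ = [54×55/2]² = 1485² = 2205225
∑_{k=1}^{31} k³ = [31×32/2]² = 496² = 246016
∑_{k=32}^{54} k³ = 2205225 - 246016 = 1959209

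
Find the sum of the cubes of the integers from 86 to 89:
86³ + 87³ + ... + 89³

Use ∑_{k=1}^{n} k³ = [n(n+1)/2]², then subtract the first 85 terms.
∑_{k=1}^{89} k³ = [89×90/2]² = 4005² = 16040025
∑_{k=1}^{85} k³ = [85×86/2]² = 3655² = 13359025
∑_{k=86}^{89} k³ = 16040025 - 13359025 = 2681000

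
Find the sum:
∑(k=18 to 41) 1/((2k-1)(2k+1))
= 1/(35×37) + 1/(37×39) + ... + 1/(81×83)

Partial fractions: 1/((2k-1)(2k+1)) = (1/2)[1/(2k-1) - 1/(2k+1)]
The series telescopes:
= (1/2)[1/35 - 1/83]
= 24/2905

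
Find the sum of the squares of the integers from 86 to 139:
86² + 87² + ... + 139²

Use ∑_{k=1}^{n} k² = n(n+1)(2n+1)/6, then subtract the first 85 terms.
∑_{k=1}^{139} k² = 139×140×279/6 = 904890
∑_{k=1}^{85} k² = 85×86×171/6 = 208335
∑_{k=86}^{139} k² = 904890 - 208335 = 696555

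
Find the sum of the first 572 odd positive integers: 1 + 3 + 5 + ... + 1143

Sum of first n odd numbers = n²
= 572²
= 327184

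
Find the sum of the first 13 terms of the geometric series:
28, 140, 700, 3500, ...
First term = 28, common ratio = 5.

Sₙ = a(1 - rⁿ) / (1 - r)
S_13 = 28(1 - 5^13) / (1 - 5)
S_13 = 28(1 - 1220703125) / (-4)
S_13 = 8544921868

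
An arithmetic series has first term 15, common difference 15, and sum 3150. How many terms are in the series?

Using S = n/2 × [2a + (n-1)d]
3150 = n/2 × [2(15) + (n-1)(15)]
3150 = n/2 × [30 + 15n - 15]
6300 = n × [15 + 15n]
15n² + (15)n - 6300 = 0
Discriminant: Δ = (15)² - 4(15)(-6300) = 225 + 378000 = 378225
√Δ = 615
n = [-(15) + √Δ] / (2·15) = (-15 + 615) / 30 = 600 / 30 = 20
(The negative root is discarded since n must be a positive integer.)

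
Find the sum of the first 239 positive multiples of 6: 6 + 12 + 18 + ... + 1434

Factor out 6: = 6(1 + 2 + ... + 239) = 6 × n(n+1)/2
= 6 × 239×240/2
= 6 × 28680
= 172080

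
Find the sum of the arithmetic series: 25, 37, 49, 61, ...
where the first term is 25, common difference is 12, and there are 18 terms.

Sₙ = n/2 × (first + last)
Last term = a + (n-1)d = 25 + (18-1)×12 = 229
S_18 = 18/2 × (25 + 229)
S_18 = 18/2 × 254 = 2286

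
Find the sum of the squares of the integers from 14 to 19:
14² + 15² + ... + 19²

Use ∑_{k=1}^{n} k² = n(n+1)(2n+1)/6, then subtract the first 13 terms.
∑_{k=1}^{19} k² = 19×20×39/6 = 2470
∑_{k=1}^{13} k² = 13×14×27/6 = 819
∑_{k=14}^{19} k² = 2470 - 819 = 1651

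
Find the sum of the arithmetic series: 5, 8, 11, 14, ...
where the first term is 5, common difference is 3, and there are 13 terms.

Sₙ = n/2 × (first + last)
Last term = a + (n-1)d = 5 + (13-1)×3 = 41
S_13 = 13/2 × (5 + 41)
S_13 = 13/2 × 46 = 299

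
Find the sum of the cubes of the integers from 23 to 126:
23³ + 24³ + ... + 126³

Use ∑_{k=1}^{n} k³ = [n(n+1)/2]², then subtract the first 22 terms.
∑_{k=1}^{126} k³ = [126×127/2]² = 8001² = 64016001
∑_{k=1}^{22} k³ = [22×23/2]² = 253² = 64009
∑_{k=23}^{126} k³ = 64016001 - 64009 = 63951992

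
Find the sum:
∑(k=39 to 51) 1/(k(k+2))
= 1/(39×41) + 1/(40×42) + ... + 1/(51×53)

Partial fractions: 1/(k(k+2)) = (1/2)[1/k - 1/(k+2)]
Telescoping leaves the first two and last two terms:
= (1/2)[1/39 + 1/40 - 1/52 - 1/53]
= 1037/165360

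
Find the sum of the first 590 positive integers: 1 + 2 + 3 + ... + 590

Formula: ∑k = n(n+1)/2
= 590×591/2
= 348690/2
= 174345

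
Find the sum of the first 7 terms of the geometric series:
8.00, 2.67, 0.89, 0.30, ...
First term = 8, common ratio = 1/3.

Sₙ = a(1 - rⁿ) / (1 - r)
S_7 = 8(1 - (1/3)^7) / (1 - (1/3))
S_7 = 8(1 - (1/2187)) / (2/3)
S_7 = 8744/729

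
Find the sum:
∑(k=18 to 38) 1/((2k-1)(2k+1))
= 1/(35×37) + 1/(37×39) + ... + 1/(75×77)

Partial fractions: 1/((2k-1)(2k+1)) = (1/2)[1/(2k-1) - 1/(2k+1)]
The series telescopes:
= (1/2)[1/35 - 1/77]
= 3/385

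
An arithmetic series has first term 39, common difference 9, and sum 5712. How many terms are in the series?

Using S = n/2 × [2a + (n-1)d]
5712 = n/2 × [2(39) + (n-1)(9)]
5712 = n/2 × [78 + 9n - 9]
11424 = n × [69 + 9n]
9n² + (69)n - 11424 = 0
Discriminant: Δ = (69)² - 4(9)(-11424) = 4761 + 411264 = 416025
√Δ = 645
n = [-(69) + √Δ] / (2·9) = (-69 + 645) / 18 = 576 / 18 = 32
(The negative root is discarded since n must be a positive integer.)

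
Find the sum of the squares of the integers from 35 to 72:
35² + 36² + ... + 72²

Use ∑_{k=1}^{n} k² = n(n+1)(2n+1)/6, then subtract the first 34 terms.
∑_{k=1}^{72} k² = 72×73×145/6 = 127020
∑_{k=1}^{34} k² = 34×35×69/6 = 13685
∑_{k=35}^{72} k² = 127020 - 13685 = 113335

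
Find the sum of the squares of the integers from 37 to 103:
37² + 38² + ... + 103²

Use ∑_{k=1}^{n} k² = n(n+1)(2n+1)/6, then subtract the first 36 terms.
∑_{k=1}^{103} k² = 103×104×207/6 = 369564
∑_{k=1}^{36} k² = 36×37×73/6 = 16206
∑_{k=37}^{103} k² = 369564 - 16206 = 353358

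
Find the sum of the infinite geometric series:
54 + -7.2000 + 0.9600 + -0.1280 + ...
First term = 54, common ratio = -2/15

For |r| < 1, S = a / (1 - r)
S = 54 / (1 - (-2/15))
S = 54 / (17/15)
S = 810/17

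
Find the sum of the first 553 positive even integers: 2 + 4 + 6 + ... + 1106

Sum of first n even numbers = n(n+1)
= 553×554
= 306362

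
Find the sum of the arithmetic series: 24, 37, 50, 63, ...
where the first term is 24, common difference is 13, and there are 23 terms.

Sₙ = n/2 × (first + last)
Last term = a + (n-1)d = 24 + (23-1)×13 = 310
S_23 = 23/2 × (24 + 310)
S_23 = 23/2 × 334 = 3841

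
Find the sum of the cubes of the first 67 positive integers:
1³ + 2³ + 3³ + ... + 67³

Formula: ∑k³ = [n(n+1)/2]²
= [67×68/2]²
= 2278²
= 5189284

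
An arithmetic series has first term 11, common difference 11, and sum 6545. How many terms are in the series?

Using S = n/2 × [2a + (n-1)d]
6545 = n/2 × [2(11) + (n-1)(11)]
6545 = n/2 × [22 + 11n - 11]
13090 = n × [11 + 11n]
11n² + (11)n - 13090 = 0
Discriminant: Δ = (11)² - 4(11)(-13090) = 121 + 575960 = 576081
√Δ = 759
n = [-(11) + √Δ] / (2·11) = (-11 + 759) / 22 = 748 / 22 = 34
(The negative root is discarded since n must be a positive integer.)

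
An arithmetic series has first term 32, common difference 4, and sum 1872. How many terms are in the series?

Using S = n/2 × [2a + (n-1)d]
1872 = n/2 × [2(32) + (n-1)(4)]
1872 = n/2 × [64 + 4n - 4]
3744 = n × [60 + 4n]
4n² + (60)n - 3744 = 0
Discriminant: Δ = (60)² - 4(4)(-3744) = 3600 + 59904 = 63504
√Δ = 252
n = [-(60) + √Δ] / (2·4) = (-60 + 252) / 8 = 192 / 8 = 24
(The negative root is discarded since n must be a positive integer.)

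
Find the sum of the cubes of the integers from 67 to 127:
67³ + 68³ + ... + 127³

Use ∑_{k=1}^{n} k³ = [n(n+1)/2]², then subtract the first 66 terms.
∑_{k=1}^{127} k³ = [127×128/2]² = 8128² = 66064384
∑_{k=1}^{66} k³ = [66×67/2]² = 2211² = 4888521
∑_{k=67}^{127} k³ = 66064384 - 4888521 = 61175863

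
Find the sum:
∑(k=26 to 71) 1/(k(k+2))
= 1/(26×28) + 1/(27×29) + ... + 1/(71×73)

Partial fractions: 1/(k(k+2)) = (1/2)[1/k - 1/(k+2)]
Telescoping leaves the first two and last two terms:
= (1/2)[1/26 + 1/27 - 1/72 - 1/73]
= 9821/409968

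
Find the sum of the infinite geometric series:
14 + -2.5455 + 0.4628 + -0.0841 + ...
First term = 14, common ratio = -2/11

For |r| < 1, S = a / (1 - r)
S = 14 / (1 - (-2/11))
S = 14 / (13/11)
S = 154/13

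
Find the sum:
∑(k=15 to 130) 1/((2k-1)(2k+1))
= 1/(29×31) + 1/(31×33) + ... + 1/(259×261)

Partial fractions: 1/((2k-1)(2k+1)) = (1/2)[1/(2k-1) - 1/(2k+1)]
The series telescopes:
= (1/2)[1/29 - 1/261]
= 4/261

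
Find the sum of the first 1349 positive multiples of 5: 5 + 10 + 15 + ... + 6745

Factor out 5: = 5(1 + 2 + ... + 1349) = 5 × n(n+1)/2
= 5 × 1349×1350/2
= 5 × 910575
= 4552875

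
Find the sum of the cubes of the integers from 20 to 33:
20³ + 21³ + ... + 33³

Use ∑_{k=1}^{n} k³ = [n(n+1)/2]², then subtract the first 19 terms.
∑_{k=1}^{33} k³ = [33×34/2]² = 561² = 314721
∑_{k=1}^{19} k³ = [19×20/2]² = 190² = 36100
∑_{k=20}^{33} k³ = 314721 - 36100 = 278621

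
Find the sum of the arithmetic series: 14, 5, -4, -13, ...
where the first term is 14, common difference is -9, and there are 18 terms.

Sₙ = n/2 × (first + last)
Last term = a + (n-1)d = 14 + (18-1)×(-9) = -139
S_18 = 18/2 × (14 + (-139))
S_18 = 18/2 × (-125) = -1125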